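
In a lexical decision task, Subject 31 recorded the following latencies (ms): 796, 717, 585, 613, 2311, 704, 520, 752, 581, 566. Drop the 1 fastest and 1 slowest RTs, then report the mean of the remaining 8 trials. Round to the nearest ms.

664 ms

Sorted: 520, 566, 581, 585, 613, 704, 717, 752, 796, 2311
Drop lowest 1 (520) and highest 1 (2311)
Remaining (n=8): Σ = 5314, mean = 5314/8 = 664.250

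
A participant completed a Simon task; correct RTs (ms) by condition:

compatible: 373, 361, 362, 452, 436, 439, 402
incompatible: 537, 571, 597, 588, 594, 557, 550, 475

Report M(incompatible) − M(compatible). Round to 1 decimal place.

155.1 ms

M(compatible) = 2825/7 = 403.571
M(incompatible) = 4469/8 = 558.625
Difference = 558.625 − 403.571 = 155.054 ms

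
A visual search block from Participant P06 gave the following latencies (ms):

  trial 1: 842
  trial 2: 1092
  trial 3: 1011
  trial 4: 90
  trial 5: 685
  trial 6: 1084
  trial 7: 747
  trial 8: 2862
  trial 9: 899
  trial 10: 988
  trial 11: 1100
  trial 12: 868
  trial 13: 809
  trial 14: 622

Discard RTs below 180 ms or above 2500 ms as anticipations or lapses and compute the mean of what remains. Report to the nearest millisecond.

Excluded: 90, 2862
Retained (n=12): Σ = 10747
Mean = 10747/12 = 895.5833

896 ms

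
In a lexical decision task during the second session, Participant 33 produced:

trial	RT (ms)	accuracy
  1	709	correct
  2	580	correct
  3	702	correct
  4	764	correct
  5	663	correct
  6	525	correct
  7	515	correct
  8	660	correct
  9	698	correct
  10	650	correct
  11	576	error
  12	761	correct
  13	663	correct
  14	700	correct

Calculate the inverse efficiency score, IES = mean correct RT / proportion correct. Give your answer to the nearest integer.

Correct trials (n=13): 709, 580, 702, 764, 663, 525, 515, 660, 698, 650, 761, 663, 700
Mean correct RT = 8590/13 = 660.7692 ms
Proportion correct = 13/14
IES = 660.7692 / (13/14) = 711.598 ms

712 ms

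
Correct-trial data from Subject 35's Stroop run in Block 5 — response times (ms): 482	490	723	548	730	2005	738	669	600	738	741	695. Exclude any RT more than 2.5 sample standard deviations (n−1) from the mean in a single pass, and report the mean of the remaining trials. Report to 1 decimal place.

n = 12, ΣRT = 9159, M = 763.250
Σ(x−M)² = 1786730.25; s = √(1786730.25/11) = 403.026
Cutoffs: 763.250 ± 2.5·403.026 → [-244.3, 1770.8]
Outside: 2005 → excluded.
Retained (n=11): Σ = 7154, mean = 7154/11 = 650.364

650.4 ms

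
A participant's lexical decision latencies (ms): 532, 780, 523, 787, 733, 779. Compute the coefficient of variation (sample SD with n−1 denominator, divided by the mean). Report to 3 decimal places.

n = 6, Σ = 4134, M = 689.0000
Σ(x−M)² = 80126.000; s = √(80126.000/5) = 126.5907
CV = 126.5907 / 689.0000 = 0.18373

0.184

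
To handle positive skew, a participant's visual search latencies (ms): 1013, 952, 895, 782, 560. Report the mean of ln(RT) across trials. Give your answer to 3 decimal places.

ln(RT): 6.9207, 6.8586, 6.7968, 6.6619, 6.3279
Σ ln(RT) = 33.5659
Mean = 33.5659/5 = 6.71317

6.713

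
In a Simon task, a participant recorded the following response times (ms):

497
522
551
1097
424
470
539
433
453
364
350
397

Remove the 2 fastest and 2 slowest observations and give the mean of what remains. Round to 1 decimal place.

466.9 ms

Sorted: 350, 364, 397, 424, 433, 453, 470, 497, 522, 539, 551, 1097
Drop lowest 2 (350, 364) and highest 2 (551, 1097)
Remaining (n=8): Σ = 3735, mean = 3735/8 = 466.875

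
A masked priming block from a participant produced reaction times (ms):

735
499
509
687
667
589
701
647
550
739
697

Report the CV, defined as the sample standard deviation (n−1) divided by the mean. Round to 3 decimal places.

n = 11, Σ = 7020, M = 638.1818
Σ(x−M)² = 76489.636; s = √(76489.636/10) = 87.4584
CV = 87.4584 / 638.1818 = 0.13704

0.137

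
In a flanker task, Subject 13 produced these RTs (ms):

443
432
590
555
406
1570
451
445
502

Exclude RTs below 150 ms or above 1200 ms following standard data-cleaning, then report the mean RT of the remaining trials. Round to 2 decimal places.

Excluded: 1570
Retained (n=8): Σ = 3824
Mean = 3824/8 = 478.0000

478.00 ms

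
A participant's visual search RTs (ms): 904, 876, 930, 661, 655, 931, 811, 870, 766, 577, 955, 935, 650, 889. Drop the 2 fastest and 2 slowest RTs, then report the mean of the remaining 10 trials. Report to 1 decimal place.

829.3 ms

Sorted: 577, 650, 655, 661, 766, 811, 870, 876, 889, 904, 930, 931, 935, 955
Drop lowest 2 (577, 650) and highest 2 (935, 955)
Remaining (n=10): Σ = 8293, mean = 8293/10 = 829.300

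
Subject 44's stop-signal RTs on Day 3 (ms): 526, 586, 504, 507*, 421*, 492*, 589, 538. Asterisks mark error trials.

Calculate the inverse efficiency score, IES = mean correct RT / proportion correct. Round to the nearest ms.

Correct trials (n=5): 526, 586, 504, 589, 538
Mean correct RT = 2743/5 = 548.6000 ms
Proportion correct = 5/8
IES = 548.6000 / (5/8) = 877.760 ms

878 ms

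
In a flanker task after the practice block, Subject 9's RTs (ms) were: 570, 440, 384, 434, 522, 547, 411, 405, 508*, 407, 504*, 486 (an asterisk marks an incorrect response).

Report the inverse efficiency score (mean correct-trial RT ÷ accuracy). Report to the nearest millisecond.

Correct trials (n=10): 570, 440, 384, 434, 522, 547, 411, 405, 407, 486
Mean correct RT = 4606/10 = 460.6000 ms
Proportion correct = 10/12
IES = 460.6000 / (10/12) = 552.720 ms

553 ms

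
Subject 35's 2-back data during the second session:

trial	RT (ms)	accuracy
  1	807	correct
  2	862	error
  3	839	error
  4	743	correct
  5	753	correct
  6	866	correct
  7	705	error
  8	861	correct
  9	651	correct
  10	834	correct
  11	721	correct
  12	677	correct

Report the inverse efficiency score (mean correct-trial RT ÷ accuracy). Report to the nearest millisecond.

1024 ms

Correct trials (n=9): 807, 743, 753, 866, 861, 651, 834, 721, 677
Mean correct RT = 6913/9 = 768.1111 ms
Proportion correct = 9/12
IES = 768.1111 / (9/12) = 1024.148 ms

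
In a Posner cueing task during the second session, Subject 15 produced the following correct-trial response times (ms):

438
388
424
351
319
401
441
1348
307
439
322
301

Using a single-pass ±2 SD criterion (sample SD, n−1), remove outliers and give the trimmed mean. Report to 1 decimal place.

375.5 ms

n = 12, ΣRT = 5479, M = 456.583
Σ(x−M)² = 899146.92; s = √(899146.92/11) = 285.903
Cutoffs: 456.583 ± 2·285.903 → [-115.2, 1028.4]
Outside: 1348 → excluded.
Retained (n=11): Σ = 4131, mean = 4131/11 = 375.545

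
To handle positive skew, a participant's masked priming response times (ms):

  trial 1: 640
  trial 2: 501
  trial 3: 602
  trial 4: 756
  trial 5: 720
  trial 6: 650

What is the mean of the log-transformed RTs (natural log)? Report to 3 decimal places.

ln(RT): 6.4615, 6.2166, 6.4003, 6.6280, 6.5793, 6.4770
Σ ln(RT) = 38.7626
Mean = 38.7626/6 = 6.46043

6.460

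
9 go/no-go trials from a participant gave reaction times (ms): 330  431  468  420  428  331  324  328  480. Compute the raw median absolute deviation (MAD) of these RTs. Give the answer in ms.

60 ms

Sorted: 324, 328, 330, 331, 420, 428, 431, 468, 480 → median = 420
|x − 420|: 90, 11, 48, 0, 8, 89, 96, 92, 60
Sorted deviations: 0, 8, 11, 48, 60, 89, 90, 92, 96 → MAD = 60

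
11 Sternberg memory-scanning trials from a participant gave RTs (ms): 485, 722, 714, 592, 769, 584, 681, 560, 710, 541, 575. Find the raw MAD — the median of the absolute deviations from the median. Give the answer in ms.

89 ms

Sorted: 485, 541, 560, 575, 584, 592, 681, 710, 714, 722, 769 → median = 592
|x − 592|: 107, 130, 122, 0, 177, 8, 89, 32, 118, 51, 17
Sorted deviations: 0, 8, 17, 32, 51, 89, 107, 118, 122, 130, 177 → MAD = 89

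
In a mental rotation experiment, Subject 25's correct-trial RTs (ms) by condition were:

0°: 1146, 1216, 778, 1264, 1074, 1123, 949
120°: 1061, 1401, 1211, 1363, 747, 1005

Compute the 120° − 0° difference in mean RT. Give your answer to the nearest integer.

M(0°) = 7550/7 = 1078.571
M(120°) = 6788/6 = 1131.333
Difference = 1131.333 − 1078.571 = 52.762 ms

53 ms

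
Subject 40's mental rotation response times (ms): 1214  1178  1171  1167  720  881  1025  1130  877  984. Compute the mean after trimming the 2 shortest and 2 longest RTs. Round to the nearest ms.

1060 ms

Sorted: 720, 877, 881, 984, 1025, 1130, 1167, 1171, 1178, 1214
Drop lowest 2 (720, 877) and highest 2 (1178, 1214)
Remaining (n=6): Σ = 6358, mean = 6358/6 = 1059.667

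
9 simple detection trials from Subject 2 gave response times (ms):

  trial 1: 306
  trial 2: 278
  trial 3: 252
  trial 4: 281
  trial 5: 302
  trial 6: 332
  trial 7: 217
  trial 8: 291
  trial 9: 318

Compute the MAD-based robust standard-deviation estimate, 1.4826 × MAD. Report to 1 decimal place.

Sorted: 217, 252, 278, 281, 291, 302, 306, 318, 332 → median = 291
|x − 291| sorted: 0, 10, 11, 13, 15, 27, 39, 41, 74 → MAD = 15
Robust SD ≈ 1.4826 × 15 = 22.239

22.2 ms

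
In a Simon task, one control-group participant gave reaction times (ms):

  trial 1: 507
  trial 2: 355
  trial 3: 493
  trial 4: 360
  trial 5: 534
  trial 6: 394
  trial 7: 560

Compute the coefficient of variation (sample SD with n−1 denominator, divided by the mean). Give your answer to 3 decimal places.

n = 7, Σ = 3203, M = 457.5714
Σ(x−M)² = 44113.714; s = √(44113.714/6) = 85.7455
CV = 85.7455 / 457.5714 = 0.18739

0.187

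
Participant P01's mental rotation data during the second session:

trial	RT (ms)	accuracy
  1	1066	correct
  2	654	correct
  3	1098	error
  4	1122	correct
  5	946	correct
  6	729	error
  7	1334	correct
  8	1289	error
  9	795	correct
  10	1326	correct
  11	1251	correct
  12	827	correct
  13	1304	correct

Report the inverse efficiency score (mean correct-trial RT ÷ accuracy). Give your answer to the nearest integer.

1381 ms

Correct trials (n=10): 1066, 654, 1122, 946, 1334, 795, 1326, 1251, 827, 1304
Mean correct RT = 10625/10 = 1062.5000 ms
Proportion correct = 10/13
IES = 1062.5000 / (10/13) = 1381.250 ms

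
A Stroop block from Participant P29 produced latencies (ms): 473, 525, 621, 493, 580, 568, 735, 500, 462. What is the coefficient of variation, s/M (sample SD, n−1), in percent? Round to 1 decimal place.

15.8%

n = 9, Σ = 4957, M = 550.7778
Σ(x−M)² = 60531.556; s = √(60531.556/8) = 86.9853
CV = 86.9853 / 550.7778 = 0.15793 = 15.793%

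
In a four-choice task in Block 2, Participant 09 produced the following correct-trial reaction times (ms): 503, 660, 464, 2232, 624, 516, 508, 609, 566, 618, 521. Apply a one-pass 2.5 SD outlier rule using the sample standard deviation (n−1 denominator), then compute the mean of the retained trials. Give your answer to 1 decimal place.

n = 11, ΣRT = 7821, M = 711.000
Σ(x−M)² = 2583296.00; s = √(2583296.00/10) = 508.261
Cutoffs: 711.000 ± 2.5·508.261 → [-559.7, 1981.7]
Outside: 2232 → excluded.
Retained (n=10): Σ = 5589, mean = 5589/10 = 558.900

558.9 ms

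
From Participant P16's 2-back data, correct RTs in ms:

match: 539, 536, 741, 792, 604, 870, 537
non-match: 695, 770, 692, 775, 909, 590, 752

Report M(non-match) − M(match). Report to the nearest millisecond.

81 ms

M(match) = 4619/7 = 659.857
M(non-match) = 5183/7 = 740.429
Difference = 740.429 − 659.857 = 80.571 ms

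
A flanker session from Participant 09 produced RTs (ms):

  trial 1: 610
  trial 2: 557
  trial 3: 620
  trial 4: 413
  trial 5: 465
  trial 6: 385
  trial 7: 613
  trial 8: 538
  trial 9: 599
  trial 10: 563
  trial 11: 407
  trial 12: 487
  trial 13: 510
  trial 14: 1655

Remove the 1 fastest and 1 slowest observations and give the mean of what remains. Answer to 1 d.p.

Sorted: 385, 407, 413, 465, 487, 510, 538, 557, 563, 599, 610, 613, 620, 1655
Drop lowest 1 (385) and highest 1 (1655)
Remaining (n=12): Σ = 6382, mean = 6382/12 = 531.833

531.8 ms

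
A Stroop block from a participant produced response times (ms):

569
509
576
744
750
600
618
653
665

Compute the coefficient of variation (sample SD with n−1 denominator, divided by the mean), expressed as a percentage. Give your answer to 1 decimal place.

12.7%

n = 9, Σ = 5684, M = 631.5556
Σ(x−M)² = 51450.222; s = √(51450.222/8) = 80.1952
CV = 80.1952 / 631.5556 = 0.12698 = 12.698%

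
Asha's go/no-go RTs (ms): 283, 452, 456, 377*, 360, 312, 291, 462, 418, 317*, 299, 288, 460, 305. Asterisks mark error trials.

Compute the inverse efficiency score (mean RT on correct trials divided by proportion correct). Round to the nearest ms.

Correct trials (n=12): 283, 452, 456, 360, 312, 291, 462, 418, 299, 288, 460, 305
Mean correct RT = 4386/12 = 365.5000 ms
Proportion correct = 12/14
IES = 365.5000 / (12/14) = 426.417 ms

426 ms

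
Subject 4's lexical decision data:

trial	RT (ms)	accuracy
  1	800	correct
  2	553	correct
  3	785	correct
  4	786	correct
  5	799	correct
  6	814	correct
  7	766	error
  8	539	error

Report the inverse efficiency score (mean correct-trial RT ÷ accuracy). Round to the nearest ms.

Correct trials (n=6): 800, 553, 785, 786, 799, 814
Mean correct RT = 4537/6 = 756.1667 ms
Proportion correct = 6/8
IES = 756.1667 / (6/8) = 1008.222 ms

1008 ms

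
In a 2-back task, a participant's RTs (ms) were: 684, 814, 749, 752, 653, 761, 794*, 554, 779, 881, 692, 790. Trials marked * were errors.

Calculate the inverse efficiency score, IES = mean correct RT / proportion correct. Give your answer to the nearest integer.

804 ms

Correct trials (n=11): 684, 814, 749, 752, 653, 761, 554, 779, 881, 692, 790
Mean correct RT = 8109/11 = 737.1818 ms
Proportion correct = 11/12
IES = 737.1818 / (11/12) = 804.198 ms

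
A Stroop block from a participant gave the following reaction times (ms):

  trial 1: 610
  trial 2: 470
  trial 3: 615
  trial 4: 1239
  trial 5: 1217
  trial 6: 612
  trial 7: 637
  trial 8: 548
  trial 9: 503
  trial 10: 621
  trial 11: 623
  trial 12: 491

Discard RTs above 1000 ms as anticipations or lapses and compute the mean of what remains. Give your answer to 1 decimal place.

Excluded: 1217, 1239
Retained (n=10): Σ = 5730
Mean = 5730/10 = 573.0000

573.0 ms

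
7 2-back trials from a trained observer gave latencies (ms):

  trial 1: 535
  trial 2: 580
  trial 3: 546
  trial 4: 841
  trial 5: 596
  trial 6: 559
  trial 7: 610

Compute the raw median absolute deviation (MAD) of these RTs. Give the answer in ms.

Sorted: 535, 546, 559, 580, 596, 610, 841 → median = 580
|x − 580|: 45, 0, 34, 261, 16, 21, 30
Sorted deviations: 0, 16, 21, 30, 34, 45, 261 → MAD = 30

30 ms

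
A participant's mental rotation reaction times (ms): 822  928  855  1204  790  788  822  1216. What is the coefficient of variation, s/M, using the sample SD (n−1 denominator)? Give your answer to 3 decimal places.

n = 8, Σ = 7425, M = 928.1250
Σ(x−M)² = 225564.875; s = √(225564.875/7) = 179.5092
CV = 179.5092 / 928.1250 = 0.19341

0.193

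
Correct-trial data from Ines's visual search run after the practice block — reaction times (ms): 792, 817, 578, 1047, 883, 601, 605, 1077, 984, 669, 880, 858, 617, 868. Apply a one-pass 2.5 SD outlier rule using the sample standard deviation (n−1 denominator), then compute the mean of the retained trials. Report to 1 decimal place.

805.4 ms

n = 14, ΣRT = 11276, M = 805.429
Σ(x−M)² = 370371.43; s = √(370371.43/13) = 168.790
Cutoffs: 805.429 ± 2.5·168.790 → [383.5, 1227.4]
No RTs fall outside the cutoffs; all 14 retained. Mean = 11276/14 = 805.429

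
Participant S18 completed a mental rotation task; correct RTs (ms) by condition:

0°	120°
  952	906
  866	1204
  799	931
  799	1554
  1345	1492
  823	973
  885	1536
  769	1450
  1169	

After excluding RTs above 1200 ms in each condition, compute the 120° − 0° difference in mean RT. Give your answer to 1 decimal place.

0°: exclude 1345
120°: exclude 1204, 1554, 1492, 1536, 1450
M(0°) = 7062/8 = 882.750
M(120°) = 2810/3 = 936.667
Difference = 936.667 − 882.750 = 53.917 ms

53.9 ms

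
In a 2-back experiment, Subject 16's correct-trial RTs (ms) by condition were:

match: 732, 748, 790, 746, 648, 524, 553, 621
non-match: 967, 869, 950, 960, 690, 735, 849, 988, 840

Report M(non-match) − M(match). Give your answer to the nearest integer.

M(match) = 5362/8 = 670.250
M(non-match) = 7848/9 = 872.000
Difference = 872.000 − 670.250 = 201.750 ms

202 ms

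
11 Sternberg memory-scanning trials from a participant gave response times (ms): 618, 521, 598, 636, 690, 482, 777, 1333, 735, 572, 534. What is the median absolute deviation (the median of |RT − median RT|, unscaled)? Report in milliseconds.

Sorted: 482, 521, 534, 572, 598, 618, 636, 690, 735, 777, 1333 → median = 618
|x − 618|: 0, 97, 20, 18, 72, 136, 159, 715, 117, 46, 84
Sorted deviations: 0, 18, 20, 46, 72, 84, 97, 117, 136, 159, 715 → MAD = 84

84 ms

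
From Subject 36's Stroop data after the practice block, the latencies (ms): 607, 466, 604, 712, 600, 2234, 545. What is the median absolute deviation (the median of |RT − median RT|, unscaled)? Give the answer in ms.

59 ms

Sorted: 466, 545, 600, 604, 607, 712, 2234 → median = 604
|x − 604|: 3, 138, 0, 108, 4, 1630, 59
Sorted deviations: 0, 3, 4, 59, 108, 138, 1630 → MAD = 59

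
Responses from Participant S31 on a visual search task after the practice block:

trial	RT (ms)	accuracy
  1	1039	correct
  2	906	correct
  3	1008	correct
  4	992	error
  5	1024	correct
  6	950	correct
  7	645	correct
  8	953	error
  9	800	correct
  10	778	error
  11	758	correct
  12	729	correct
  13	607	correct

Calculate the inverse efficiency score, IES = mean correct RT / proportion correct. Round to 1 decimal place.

Correct trials (n=10): 1039, 906, 1008, 1024, 950, 645, 800, 758, 729, 607
Mean correct RT = 8466/10 = 846.6000 ms
Proportion correct = 10/13
IES = 846.6000 / (10/13) = 1100.580 ms

1100.6 ms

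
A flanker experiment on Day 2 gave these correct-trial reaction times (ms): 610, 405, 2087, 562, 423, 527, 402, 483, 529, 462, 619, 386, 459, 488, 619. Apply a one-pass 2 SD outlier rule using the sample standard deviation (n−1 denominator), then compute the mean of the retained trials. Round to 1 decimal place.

498.1 ms

n = 15, ΣRT = 9061, M = 604.067
Σ(x−M)² = 2443068.93; s = √(2443068.93/14) = 417.738
Cutoffs: 604.067 ± 2·417.738 → [-231.4, 1439.5]
Outside: 2087 → excluded.
Retained (n=14): Σ = 6974, mean = 6974/14 = 498.143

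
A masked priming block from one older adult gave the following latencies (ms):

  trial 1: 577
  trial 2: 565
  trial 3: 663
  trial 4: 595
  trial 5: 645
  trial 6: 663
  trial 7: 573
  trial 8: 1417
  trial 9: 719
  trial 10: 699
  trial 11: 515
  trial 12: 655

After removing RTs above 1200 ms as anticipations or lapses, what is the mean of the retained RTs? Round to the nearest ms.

Excluded: 1417
Retained (n=11): Σ = 6869
Mean = 6869/11 = 624.4545

624 ms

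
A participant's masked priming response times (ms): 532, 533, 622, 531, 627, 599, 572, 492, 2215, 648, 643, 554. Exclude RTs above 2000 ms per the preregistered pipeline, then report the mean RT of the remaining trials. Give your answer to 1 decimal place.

Excluded: 2215
Retained (n=11): Σ = 6353
Mean = 6353/11 = 577.5455

577.5 ms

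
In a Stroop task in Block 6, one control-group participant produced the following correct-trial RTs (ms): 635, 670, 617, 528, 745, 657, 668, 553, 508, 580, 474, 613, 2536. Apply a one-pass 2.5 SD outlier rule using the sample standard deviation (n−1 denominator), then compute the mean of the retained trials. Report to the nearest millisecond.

n = 13, ΣRT = 9784, M = 752.615
Σ(x−M)² = 3512921.08; s = √(3512921.08/12) = 541.058
Cutoffs: 752.615 ± 2.5·541.058 → [-600.0, 2105.3]
Outside: 2536 → excluded.
Retained (n=12): Σ = 7248, mean = 7248/12 = 604.000

604 ms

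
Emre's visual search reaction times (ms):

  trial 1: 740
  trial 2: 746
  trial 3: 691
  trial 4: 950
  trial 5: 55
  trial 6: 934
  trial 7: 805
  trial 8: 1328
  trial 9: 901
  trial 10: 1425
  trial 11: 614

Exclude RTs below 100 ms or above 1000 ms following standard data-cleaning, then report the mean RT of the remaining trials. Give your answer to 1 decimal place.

Excluded: 55, 1328, 1425
Retained (n=8): Σ = 6381
Mean = 6381/8 = 797.6250

797.6 ms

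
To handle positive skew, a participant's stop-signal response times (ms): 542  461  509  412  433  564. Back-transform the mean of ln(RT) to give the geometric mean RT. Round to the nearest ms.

484 ms

ln(RT): 6.2953, 6.1334, 6.2324, 6.0210, 6.0707, 6.3351
Mean ln(RT) = 37.0879/6 = 6.18132
Geometric mean = exp(6.18132) = 483.63 ms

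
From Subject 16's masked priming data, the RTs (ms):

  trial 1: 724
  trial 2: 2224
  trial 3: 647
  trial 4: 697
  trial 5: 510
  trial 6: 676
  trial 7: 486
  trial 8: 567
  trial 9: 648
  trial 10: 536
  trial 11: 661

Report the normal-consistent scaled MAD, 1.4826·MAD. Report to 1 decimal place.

Sorted: 486, 510, 536, 567, 647, 648, 661, 676, 697, 724, 2224 → median = 648
|x − 648| sorted: 0, 1, 13, 28, 49, 76, 81, 112, 138, 162, 1576 → MAD = 76
Robust SD ≈ 1.4826 × 76 = 112.678

112.7 ms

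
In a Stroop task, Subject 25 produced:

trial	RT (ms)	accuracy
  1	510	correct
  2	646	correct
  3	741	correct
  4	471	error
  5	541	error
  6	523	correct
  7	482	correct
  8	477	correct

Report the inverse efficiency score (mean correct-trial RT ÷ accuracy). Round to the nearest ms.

751 ms

Correct trials (n=6): 510, 646, 741, 523, 482, 477
Mean correct RT = 3379/6 = 563.1667 ms
Proportion correct = 6/8
IES = 563.1667 / (6/8) = 750.889 ms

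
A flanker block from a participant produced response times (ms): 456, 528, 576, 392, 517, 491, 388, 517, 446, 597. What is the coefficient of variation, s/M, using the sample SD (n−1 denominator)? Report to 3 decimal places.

n = 10, Σ = 4908, M = 490.8000
Σ(x−M)² = 44841.600; s = √(44841.600/9) = 70.5861
CV = 70.5861 / 490.8000 = 0.14382

0.144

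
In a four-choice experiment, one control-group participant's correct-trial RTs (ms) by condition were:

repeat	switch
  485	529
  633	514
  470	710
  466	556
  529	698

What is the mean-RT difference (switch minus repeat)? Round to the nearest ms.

M(repeat) = 2583/5 = 516.600
M(switch) = 3007/5 = 601.400
Difference = 601.400 − 516.600 = 84.800 ms

85 ms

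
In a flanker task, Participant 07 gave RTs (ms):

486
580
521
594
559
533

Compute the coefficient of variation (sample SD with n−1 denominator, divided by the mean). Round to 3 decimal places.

0.073

n = 6, Σ = 3273, M = 545.5000
Σ(x−M)² = 8021.500; s = √(8021.500/5) = 40.0537
CV = 40.0537 / 545.5000 = 0.07343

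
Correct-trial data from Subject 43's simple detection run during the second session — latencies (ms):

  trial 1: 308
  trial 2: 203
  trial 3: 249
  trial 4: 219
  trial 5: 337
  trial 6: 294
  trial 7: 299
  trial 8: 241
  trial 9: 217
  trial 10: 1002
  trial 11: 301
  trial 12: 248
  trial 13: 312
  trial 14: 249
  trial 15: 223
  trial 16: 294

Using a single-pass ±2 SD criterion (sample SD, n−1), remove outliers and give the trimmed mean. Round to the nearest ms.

266 ms

n = 16, ΣRT = 4996, M = 312.250
Σ(x−M)² = 532229.00; s = √(532229.00/15) = 188.366
Cutoffs: 312.250 ± 2·188.366 → [-64.5, 689.0]
Outside: 1002 → excluded.
Retained (n=15): Σ = 3994, mean = 3994/15 = 266.267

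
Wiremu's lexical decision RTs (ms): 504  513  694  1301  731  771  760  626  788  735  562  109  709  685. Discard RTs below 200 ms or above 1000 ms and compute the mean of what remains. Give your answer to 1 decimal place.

Excluded: 109, 1301
Retained (n=12): Σ = 8078
Mean = 8078/12 = 673.1667

673.2 ms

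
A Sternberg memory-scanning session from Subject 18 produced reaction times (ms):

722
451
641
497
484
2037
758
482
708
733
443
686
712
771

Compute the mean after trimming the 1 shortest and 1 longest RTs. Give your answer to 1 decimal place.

637.1 ms

Sorted: 443, 451, 482, 484, 497, 641, 686, 708, 712, 722, 733, 758, 771, 2037
Drop lowest 1 (443) and highest 1 (2037)
Remaining (n=12): Σ = 7645, mean = 7645/12 = 637.083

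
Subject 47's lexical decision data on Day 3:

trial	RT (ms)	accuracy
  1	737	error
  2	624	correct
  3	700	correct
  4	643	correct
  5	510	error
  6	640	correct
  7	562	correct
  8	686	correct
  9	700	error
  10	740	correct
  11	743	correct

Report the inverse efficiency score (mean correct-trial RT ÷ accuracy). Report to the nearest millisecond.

Correct trials (n=8): 624, 700, 643, 640, 562, 686, 740, 743
Mean correct RT = 5338/8 = 667.2500 ms
Proportion correct = 8/11
IES = 667.2500 / (8/11) = 917.469 ms

917 ms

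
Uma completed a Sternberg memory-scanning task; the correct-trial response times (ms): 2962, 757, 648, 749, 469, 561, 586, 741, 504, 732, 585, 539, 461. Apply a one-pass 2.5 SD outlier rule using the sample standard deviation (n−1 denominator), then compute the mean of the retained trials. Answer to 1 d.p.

n = 13, ΣRT = 10294, M = 791.846
Σ(x−M)² = 5238399.69; s = √(5238399.69/12) = 660.707
Cutoffs: 791.846 ± 2.5·660.707 → [-859.9, 2443.6]
Outside: 2962 → excluded.
Retained (n=12): Σ = 7332, mean = 7332/12 = 611.000

611.0 ms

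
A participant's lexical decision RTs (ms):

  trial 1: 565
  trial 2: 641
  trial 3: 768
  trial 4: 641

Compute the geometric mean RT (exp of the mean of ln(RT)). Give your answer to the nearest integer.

ln(RT): 6.3368, 6.4630, 6.6438, 6.4630
Mean ln(RT) = 25.9067/4 = 6.47667
Geometric mean = exp(6.47667) = 649.80 ms

650 ms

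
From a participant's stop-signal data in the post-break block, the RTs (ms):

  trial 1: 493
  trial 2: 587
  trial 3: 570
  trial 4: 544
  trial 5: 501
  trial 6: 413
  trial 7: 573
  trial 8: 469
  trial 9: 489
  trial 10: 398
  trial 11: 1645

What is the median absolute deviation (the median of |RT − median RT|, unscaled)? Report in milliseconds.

69 ms

Sorted: 398, 413, 469, 489, 493, 501, 544, 570, 573, 587, 1645 → median = 501
|x − 501|: 8, 86, 69, 43, 0, 88, 72, 32, 12, 103, 1144
Sorted deviations: 0, 8, 12, 32, 43, 69, 72, 86, 88, 103, 1144 → MAD = 69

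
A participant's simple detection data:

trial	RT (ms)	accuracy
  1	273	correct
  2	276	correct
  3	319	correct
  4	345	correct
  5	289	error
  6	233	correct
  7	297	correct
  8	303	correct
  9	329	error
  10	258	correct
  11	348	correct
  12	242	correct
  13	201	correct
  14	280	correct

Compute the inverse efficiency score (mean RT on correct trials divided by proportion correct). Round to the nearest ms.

328 ms

Correct trials (n=12): 273, 276, 319, 345, 233, 297, 303, 258, 348, 242, 201, 280
Mean correct RT = 3375/12 = 281.2500 ms
Proportion correct = 12/14
IES = 281.2500 / (12/14) = 328.125 ms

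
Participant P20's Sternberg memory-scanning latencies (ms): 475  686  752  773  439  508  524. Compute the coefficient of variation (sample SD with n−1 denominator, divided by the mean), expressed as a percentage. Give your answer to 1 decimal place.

23.4%

n = 7, Σ = 4157, M = 593.8571
Σ(x−M)² = 115950.857; s = √(115950.857/6) = 139.0149
CV = 139.0149 / 593.8571 = 0.23409 = 23.409%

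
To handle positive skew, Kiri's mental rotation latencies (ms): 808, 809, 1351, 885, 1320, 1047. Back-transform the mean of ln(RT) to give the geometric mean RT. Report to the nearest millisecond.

ln(RT): 6.6946, 6.6958, 7.2086, 6.7856, 7.1854, 6.9537
Mean ln(RT) = 41.5236/6 = 6.92060
Geometric mean = exp(6.92060) = 1012.93 ms

1013 ms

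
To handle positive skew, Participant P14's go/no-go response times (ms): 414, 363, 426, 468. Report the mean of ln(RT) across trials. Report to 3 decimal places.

6.031

ln(RT): 6.0259, 5.8944, 6.0544, 6.1485
Σ ln(RT) = 24.1232
Mean = 24.1232/4 = 6.03079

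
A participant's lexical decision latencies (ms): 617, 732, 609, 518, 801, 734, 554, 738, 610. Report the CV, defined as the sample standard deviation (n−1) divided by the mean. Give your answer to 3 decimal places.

n = 9, Σ = 5913, M = 657.0000
Σ(x−M)² = 74894.000; s = √(74894.000/8) = 96.7561
CV = 96.7561 / 657.0000 = 0.14727

0.147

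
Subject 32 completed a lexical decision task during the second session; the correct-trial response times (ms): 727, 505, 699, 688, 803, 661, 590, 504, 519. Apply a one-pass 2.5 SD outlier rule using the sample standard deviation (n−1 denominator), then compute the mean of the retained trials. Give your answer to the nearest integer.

n = 9, ΣRT = 5696, M = 632.889
Σ(x−M)² = 93770.89; s = √(93770.89/8) = 108.265
Cutoffs: 632.889 ± 2.5·108.265 → [362.2, 903.6]
No RTs fall outside the cutoffs; all 9 retained. Mean = 5696/9 = 632.889

633 ms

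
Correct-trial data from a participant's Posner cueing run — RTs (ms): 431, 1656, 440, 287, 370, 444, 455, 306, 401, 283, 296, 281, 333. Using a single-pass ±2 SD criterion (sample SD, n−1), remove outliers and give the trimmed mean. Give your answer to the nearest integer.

n = 13, ΣRT = 5983, M = 460.231
Σ(x−M)² = 1603558.31; s = √(1603558.31/12) = 365.554
Cutoffs: 460.231 ± 2·365.554 → [-270.9, 1191.3]
Outside: 1656 → excluded.
Retained (n=12): Σ = 4327, mean = 4327/12 = 360.583

361 ms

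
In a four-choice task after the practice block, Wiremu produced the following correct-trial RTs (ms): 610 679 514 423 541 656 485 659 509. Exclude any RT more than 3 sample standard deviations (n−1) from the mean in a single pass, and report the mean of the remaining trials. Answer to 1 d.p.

564.0 ms

n = 9, ΣRT = 5076, M = 564.000
Σ(x−M)² = 65006.00; s = √(65006.00/8) = 90.143
Cutoffs: 564.000 ± 3·90.143 → [293.6, 834.4]
No RTs fall outside the cutoffs; all 9 retained. Mean = 5076/9 = 564.000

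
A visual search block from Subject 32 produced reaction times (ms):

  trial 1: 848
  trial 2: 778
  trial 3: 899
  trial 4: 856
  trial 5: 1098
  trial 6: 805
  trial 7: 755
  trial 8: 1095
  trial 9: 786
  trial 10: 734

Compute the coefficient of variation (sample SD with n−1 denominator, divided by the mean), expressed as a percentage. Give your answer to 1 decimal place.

n = 10, Σ = 8654, M = 865.4000
Σ(x−M)² = 155384.400; s = √(155384.400/9) = 131.3961
CV = 131.3961 / 865.4000 = 0.15183 = 15.183%

15.2%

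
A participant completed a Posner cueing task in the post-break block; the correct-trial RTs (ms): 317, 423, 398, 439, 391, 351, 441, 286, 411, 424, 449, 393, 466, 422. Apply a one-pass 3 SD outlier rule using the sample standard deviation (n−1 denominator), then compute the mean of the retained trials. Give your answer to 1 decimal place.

400.8 ms

n = 14, ΣRT = 5611, M = 400.786
Σ(x−M)² = 34080.36; s = √(34080.36/13) = 51.201
Cutoffs: 400.786 ± 3·51.201 → [247.2, 554.4]
No RTs fall outside the cutoffs; all 14 retained. Mean = 5611/14 = 400.786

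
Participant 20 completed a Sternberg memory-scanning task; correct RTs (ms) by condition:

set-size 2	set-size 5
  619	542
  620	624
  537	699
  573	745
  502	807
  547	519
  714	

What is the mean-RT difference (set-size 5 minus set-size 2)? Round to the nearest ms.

M(set-size 2) = 4112/7 = 587.429
M(set-size 5) = 3936/6 = 656.000
Difference = 656.000 − 587.429 = 68.571 ms

69 ms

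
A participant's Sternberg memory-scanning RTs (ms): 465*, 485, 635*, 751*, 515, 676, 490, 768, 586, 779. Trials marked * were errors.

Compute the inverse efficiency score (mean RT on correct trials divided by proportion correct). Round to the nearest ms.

Correct trials (n=7): 485, 515, 676, 490, 768, 586, 779
Mean correct RT = 4299/7 = 614.1429 ms
Proportion correct = 7/10
IES = 614.1429 / (7/10) = 877.347 ms

877 ms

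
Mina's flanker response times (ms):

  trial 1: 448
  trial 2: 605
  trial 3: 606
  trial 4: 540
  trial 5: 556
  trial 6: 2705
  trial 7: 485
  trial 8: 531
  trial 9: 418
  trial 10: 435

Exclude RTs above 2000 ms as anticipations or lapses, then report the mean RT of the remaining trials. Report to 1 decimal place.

Excluded: 2705
Retained (n=9): Σ = 4624
Mean = 4624/9 = 513.7778

513.8 ms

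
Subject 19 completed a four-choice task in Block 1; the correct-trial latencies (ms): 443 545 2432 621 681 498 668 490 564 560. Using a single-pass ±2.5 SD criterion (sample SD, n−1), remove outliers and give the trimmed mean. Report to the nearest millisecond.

n = 10, ΣRT = 7502, M = 750.200
Σ(x−M)² = 3195323.60; s = √(3195323.60/9) = 595.849
Cutoffs: 750.200 ± 2.5·595.849 → [-739.4, 2239.8]
Outside: 2432 → excluded.
Retained (n=9): Σ = 5070, mean = 5070/9 = 563.333

563 ms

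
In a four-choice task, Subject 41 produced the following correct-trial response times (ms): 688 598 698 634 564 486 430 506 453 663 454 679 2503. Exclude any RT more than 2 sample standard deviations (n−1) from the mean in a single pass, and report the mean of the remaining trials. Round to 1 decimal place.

n = 13, ΣRT = 9356, M = 719.692
Σ(x−M)² = 3558838.77; s = √(3558838.77/12) = 544.582
Cutoffs: 719.692 ± 2·544.582 → [-369.5, 1808.9]
Outside: 2503 → excluded.
Retained (n=12): Σ = 6853, mean = 6853/12 = 571.083

571.1 ms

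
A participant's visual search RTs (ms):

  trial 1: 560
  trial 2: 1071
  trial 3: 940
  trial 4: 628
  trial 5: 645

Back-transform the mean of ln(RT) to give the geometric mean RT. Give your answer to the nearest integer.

ln(RT): 6.3279, 6.9763, 6.8459, 6.4425, 6.4693
Mean ln(RT) = 33.0620/5 = 6.61239
Geometric mean = exp(6.61239) = 744.26 ms

744 ms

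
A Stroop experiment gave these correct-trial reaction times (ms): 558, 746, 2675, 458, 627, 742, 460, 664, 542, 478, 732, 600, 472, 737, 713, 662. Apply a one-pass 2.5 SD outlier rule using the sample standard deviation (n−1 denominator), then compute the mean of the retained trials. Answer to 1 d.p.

n = 16, ΣRT = 11866, M = 741.625
Σ(x−M)² = 4159973.75; s = √(4159973.75/15) = 526.623
Cutoffs: 741.625 ± 2.5·526.623 → [-574.9, 2058.2]
Outside: 2675 → excluded.
Retained (n=15): Σ = 9191, mean = 9191/15 = 612.733

612.7 ms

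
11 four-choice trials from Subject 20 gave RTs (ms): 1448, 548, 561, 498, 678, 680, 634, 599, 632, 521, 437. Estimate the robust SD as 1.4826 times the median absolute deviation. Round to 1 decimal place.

115.6 ms

Sorted: 437, 498, 521, 548, 561, 599, 632, 634, 678, 680, 1448 → median = 599
|x − 599| sorted: 0, 33, 35, 38, 51, 78, 79, 81, 101, 162, 849 → MAD = 78
Robust SD ≈ 1.4826 × 78 = 115.643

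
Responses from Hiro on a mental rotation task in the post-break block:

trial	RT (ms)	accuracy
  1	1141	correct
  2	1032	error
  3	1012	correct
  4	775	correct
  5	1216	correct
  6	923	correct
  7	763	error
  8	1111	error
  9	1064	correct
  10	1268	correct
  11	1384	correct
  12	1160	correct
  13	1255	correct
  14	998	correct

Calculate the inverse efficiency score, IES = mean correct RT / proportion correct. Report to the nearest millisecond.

Correct trials (n=11): 1141, 1012, 775, 1216, 923, 1064, 1268, 1384, 1160, 1255, 998
Mean correct RT = 12196/11 = 1108.7273 ms
Proportion correct = 11/14
IES = 1108.7273 / (11/14) = 1411.107 ms

1411 ms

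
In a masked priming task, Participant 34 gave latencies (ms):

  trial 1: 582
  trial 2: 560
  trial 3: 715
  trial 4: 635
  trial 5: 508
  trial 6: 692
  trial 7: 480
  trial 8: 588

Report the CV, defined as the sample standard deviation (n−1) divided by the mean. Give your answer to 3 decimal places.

n = 8, Σ = 4760, M = 595.0000
Σ(x−M)² = 47646.000; s = √(47646.000/7) = 82.5019
CV = 82.5019 / 595.0000 = 0.13866

0.139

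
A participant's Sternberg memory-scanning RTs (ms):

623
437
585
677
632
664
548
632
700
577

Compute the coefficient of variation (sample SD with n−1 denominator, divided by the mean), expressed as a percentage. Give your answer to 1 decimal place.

12.5%

n = 10, Σ = 6075, M = 607.5000
Σ(x−M)² = 52066.500; s = √(52066.500/9) = 76.0603
CV = 76.0603 / 607.5000 = 0.12520 = 12.520%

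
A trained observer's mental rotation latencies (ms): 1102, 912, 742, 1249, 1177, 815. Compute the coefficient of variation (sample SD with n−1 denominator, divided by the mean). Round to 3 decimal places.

0.206

n = 6, Σ = 5997, M = 999.5000
Σ(x−M)² = 212265.500; s = √(212265.500/5) = 206.0415
CV = 206.0415 / 999.5000 = 0.20614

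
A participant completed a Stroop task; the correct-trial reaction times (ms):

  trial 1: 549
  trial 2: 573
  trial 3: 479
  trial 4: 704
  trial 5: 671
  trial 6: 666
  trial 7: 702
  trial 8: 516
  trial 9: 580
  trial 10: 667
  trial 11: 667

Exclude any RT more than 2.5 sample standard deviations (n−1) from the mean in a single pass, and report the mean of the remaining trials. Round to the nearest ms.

616 ms

n = 11, ΣRT = 6774, M = 615.818
Σ(x−M)² = 62269.64; s = √(62269.64/10) = 78.911
Cutoffs: 615.818 ± 2.5·78.911 → [418.5, 813.1]
No RTs fall outside the cutoffs; all 11 retained. Mean = 6774/11 = 615.818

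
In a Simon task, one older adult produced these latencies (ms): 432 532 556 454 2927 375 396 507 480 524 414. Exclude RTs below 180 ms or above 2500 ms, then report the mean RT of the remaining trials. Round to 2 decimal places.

Excluded: 2927
Retained (n=10): Σ = 4670
Mean = 4670/10 = 467.0000

467.00 ms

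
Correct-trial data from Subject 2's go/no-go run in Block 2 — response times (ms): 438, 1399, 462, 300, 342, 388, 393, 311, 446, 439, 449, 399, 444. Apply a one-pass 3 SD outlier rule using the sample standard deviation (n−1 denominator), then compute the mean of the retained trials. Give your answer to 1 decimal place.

n = 13, ΣRT = 6210, M = 477.692
Σ(x−M)² = 954272.77; s = √(954272.77/12) = 281.998
Cutoffs: 477.692 ± 3·281.998 → [-368.3, 1323.7]
Outside: 1399 → excluded.
Retained (n=12): Σ = 4811, mean = 4811/12 = 400.917

400.9 ms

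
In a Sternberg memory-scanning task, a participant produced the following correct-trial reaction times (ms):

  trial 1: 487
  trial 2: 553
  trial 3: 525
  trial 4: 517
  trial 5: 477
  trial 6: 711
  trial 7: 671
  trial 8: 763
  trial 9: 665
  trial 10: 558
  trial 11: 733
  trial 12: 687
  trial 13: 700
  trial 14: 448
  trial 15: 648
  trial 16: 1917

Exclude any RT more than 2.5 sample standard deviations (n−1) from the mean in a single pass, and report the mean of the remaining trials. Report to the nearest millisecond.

n = 16, ΣRT = 11060, M = 691.250
Σ(x−M)² = 1754471.00; s = √(1754471.00/15) = 342.001
Cutoffs: 691.250 ± 2.5·342.001 → [-163.8, 1546.3]
Outside: 1917 → excluded.
Retained (n=15): Σ = 9143, mean = 9143/15 = 609.533

610 ms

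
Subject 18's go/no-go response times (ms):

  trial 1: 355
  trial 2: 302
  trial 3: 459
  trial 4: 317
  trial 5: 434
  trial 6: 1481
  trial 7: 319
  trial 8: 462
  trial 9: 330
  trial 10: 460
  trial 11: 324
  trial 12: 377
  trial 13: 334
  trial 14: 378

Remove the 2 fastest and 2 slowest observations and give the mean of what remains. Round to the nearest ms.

Sorted: 302, 317, 319, 324, 330, 334, 355, 377, 378, 434, 459, 460, 462, 1481
Drop lowest 2 (302, 317) and highest 2 (462, 1481)
Remaining (n=10): Σ = 3770, mean = 3770/10 = 377.000

377 ms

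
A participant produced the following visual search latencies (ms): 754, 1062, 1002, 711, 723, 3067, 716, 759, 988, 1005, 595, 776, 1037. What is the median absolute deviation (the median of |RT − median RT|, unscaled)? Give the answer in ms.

Sorted: 595, 711, 716, 723, 754, 759, 776, 988, 1002, 1005, 1037, 1062, 3067 → median = 776
|x − 776|: 22, 286, 226, 65, 53, 2291, 60, 17, 212, 229, 181, 0, 261
Sorted deviations: 0, 17, 22, 53, 60, 65, 181, 212, 226, 229, 261, 286, 2291 → MAD = 181

181 ms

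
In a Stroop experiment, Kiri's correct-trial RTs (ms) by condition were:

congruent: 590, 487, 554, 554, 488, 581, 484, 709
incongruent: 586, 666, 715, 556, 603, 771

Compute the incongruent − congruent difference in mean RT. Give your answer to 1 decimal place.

M(congruent) = 4447/8 = 555.875
M(incongruent) = 3897/6 = 649.500
Difference = 649.500 − 555.875 = 93.625 ms

93.6 ms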